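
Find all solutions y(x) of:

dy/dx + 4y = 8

Using integrating factor method:

General solution: y = 2 + Ce^(-4x)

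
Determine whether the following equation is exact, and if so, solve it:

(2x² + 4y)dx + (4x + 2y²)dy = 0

Verify exactness: ∂M/∂y = ∂N/∂x ✓
Find F(x,y) such that ∂F/∂x = M, ∂F/∂y = N
Solution: 2x³/3 + 4xy + 2y³/3 = C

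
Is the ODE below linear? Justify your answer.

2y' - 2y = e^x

Yes. Linear (y and its derivatives appear to the first power only, no products of y terms)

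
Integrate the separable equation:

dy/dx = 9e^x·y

Separating variables and integrating:
ln|y| = 9e^x + C

General solution: y = Ce^(9e^x)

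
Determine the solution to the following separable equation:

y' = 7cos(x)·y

Separating variables and integrating:
ln|y| = 7sin(x) + C

General solution: y = Ce^(7sin(x))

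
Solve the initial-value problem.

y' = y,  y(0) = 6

General solution: y = Ce^x
Applying IC y(0) = 6:
Particular solution: y = 6e^x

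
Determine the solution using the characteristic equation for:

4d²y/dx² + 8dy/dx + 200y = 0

Characteristic equation: 4r² + 8r + 200 = 0
Divide by 4: r² + 2r + 50 = 0
Roots: r = -1 ± 7i (complex conjugates)
General solution: y = e^(-x)(C₁cos(7x) + C₂sin(7x))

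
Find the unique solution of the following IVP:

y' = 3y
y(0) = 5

General solution: y = Ce^(3x)
Applying IC y(0) = 5:
Particular solution: y = 5e^(3x)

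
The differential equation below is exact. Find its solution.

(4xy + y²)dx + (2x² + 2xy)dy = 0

Verify exactness: ∂M/∂y = ∂N/∂x ✓
Find F(x,y) such that ∂F/∂x = M, ∂F/∂y = N
Solution: 2x²y + xy² = C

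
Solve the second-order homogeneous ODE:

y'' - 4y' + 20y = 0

Characteristic equation: r² - 4r + 20 = 0
Roots: r = 2 ± 4i (complex conjugates)
General solution: y = e^(2x)(C₁cos(4x) + C₂sin(4x))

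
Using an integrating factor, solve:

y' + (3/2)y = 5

Using integrating factor method:

General solution: y = 10/3 + Ce^(-3x/2)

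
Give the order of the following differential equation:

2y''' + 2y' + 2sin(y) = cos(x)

The order is 3 (highest derivative is of order 3).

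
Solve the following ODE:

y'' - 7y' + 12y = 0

Characteristic equation: r² - 7r + 12 = 0
Roots: r = 3, 4 (distinct real)
General solution: y = C₁e^(3x) + C₂e^(4x)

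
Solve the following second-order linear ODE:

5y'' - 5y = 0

Characteristic equation: 5r² - 5 = 0
Divide by 5: r² - 1 = 0
Roots: r = 1, -1 (distinct real)
General solution: y = C₁e^x + C₂e^(-x)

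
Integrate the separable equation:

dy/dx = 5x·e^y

Separating variables and integrating:
-e^(-y) = 5x²/2 + C

General solution: y = -ln(C - 5x²/2)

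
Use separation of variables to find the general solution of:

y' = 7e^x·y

Separating variables and integrating:
ln|y| = 7e^x + C

General solution: y = Ce^(7e^x)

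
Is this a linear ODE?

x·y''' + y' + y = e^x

Yes. Linear (y and its derivatives appear to the first power only, no products of y terms)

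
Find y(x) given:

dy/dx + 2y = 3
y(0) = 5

General solution: y = 3/2 + Ce^(-2x)
Applying y(0) = 5: C = 5 - 3/2 = 7/2
Particular solution: y = 3/2 + (7/2)e^(-2x)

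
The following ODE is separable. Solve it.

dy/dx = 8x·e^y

Separating variables and integrating:
-e^(-y) = 4x² + C

General solution: y = -ln(C - 4x²)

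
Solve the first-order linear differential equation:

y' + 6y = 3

Using integrating factor method:

General solution: y = 1/2 + Ce^(-6x)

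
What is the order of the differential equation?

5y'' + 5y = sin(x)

The order is 2 (highest derivative is of order 2).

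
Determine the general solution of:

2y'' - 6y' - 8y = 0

Characteristic equation: 2r² - 6r - 8 = 0
Divide by 2: r² - 3r - 4 = 0
Roots: r = 4, -1 (distinct real)
General solution: y = C₁e^(4x) + C₂e^(-x)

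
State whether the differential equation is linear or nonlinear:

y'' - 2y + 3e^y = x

Nonlinear (e^y is nonlinear in y)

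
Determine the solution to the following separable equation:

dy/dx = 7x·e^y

Separating variables and integrating:
-e^(-y) = 7x²/2 + C

General solution: y = -ln(C - 7x²/2)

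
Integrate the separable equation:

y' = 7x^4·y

Separating variables and integrating:
ln|y| = 7x^5/5 + C

General solution: y = Ce^(7x^5/5)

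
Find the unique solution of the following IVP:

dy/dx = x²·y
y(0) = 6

General solution: y = Ce^(x³/3)
Applying IC y(0) = 6:
Particular solution: y = 6e^(x³/3)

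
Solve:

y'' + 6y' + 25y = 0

Characteristic equation: r² + 6r + 25 = 0
Roots: r = -3 ± 4i (complex conjugates)
General solution: y = e^(-3x)(C₁cos(4x) + C₂sin(4x))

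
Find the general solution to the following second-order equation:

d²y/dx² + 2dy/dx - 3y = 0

Characteristic equation: r² + 2r - 3 = 0
Roots: r = 1, -3 (distinct real)
General solution: y = C₁e^x + C₂e^(-3x)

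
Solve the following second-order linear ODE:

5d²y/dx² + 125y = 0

Characteristic equation: 5r² + 125 = 0
Divide by 5: r² + 25 = 0
Roots: r = ±5i (complex conjugates)
General solution: y = C₁cos(5x) + C₂sin(5x)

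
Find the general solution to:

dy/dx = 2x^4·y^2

Separating variables and integrating:
-1/y = 2x^5/5 + C

General solution: y^-1 = (-2/5)x^5 + C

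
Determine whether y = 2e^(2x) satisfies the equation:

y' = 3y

Verification:
y = 2e^(2x)
y' = 4e^(2x)
But 3y = 6e^(2x)
y' ≠ 3y — the derivative does not match

No, it is not a solution.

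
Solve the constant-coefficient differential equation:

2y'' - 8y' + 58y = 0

Characteristic equation: 2r² - 8r + 58 = 0
Divide by 2: r² - 4r + 29 = 0
Roots: r = 2 ± 5i (complex conjugates)
General solution: y = e^(2x)(C₁cos(5x) + C₂sin(5x))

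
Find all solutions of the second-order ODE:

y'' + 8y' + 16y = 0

Characteristic equation: r² + 8r + 16 = 0
Factored: (r + 4)² = 0
Repeated root: r = -4
General solution: y = (C₁ + C₂x)e^(-4x)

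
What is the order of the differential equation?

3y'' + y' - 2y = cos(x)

The order is 2 (highest derivative is of order 2).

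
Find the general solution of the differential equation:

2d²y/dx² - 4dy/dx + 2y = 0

Characteristic equation: 2r² - 4r + 2 = 0
Divide by 2: r² - 2r + 1 = 0
Factored: (r - 1)² = 0
Repeated root: r = 1
General solution: y = (C₁ + C₂x)e^x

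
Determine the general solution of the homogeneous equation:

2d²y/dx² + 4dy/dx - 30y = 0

Characteristic equation: 2r² + 4r - 30 = 0
Divide by 2: r² + 2r - 15 = 0
Roots: r = 3, -5 (distinct real)
General solution: y = C₁e^(3x) + C₂e^(-5x)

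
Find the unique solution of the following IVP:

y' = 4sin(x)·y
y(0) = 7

General solution: y = Ce^(-4cos(x))
Applying IC y(0) = 7:
Particular solution: y = 7e^(4(1-cos(x)))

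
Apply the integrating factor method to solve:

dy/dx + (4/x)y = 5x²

Using integrating factor method:

General solution: y = (5/7)x^3 + Cx^(-4)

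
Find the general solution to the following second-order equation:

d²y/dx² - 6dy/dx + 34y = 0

Characteristic equation: r² - 6r + 34 = 0
Roots: r = 3 ± 5i (complex conjugates)
General solution: y = e^(3x)(C₁cos(5x) + C₂sin(5x))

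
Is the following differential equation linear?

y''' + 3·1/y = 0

No. Nonlinear (1/y term)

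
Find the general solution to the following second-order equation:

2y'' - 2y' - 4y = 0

Characteristic equation: 2r² - 2r - 4 = 0
Divide by 2: r² - r - 2 = 0
Roots: r = 2, -1 (distinct real)
General solution: y = C₁e^(2x) + C₂e^(-x)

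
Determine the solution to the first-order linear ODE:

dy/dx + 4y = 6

Using integrating factor method:

General solution: y = 3/2 + Ce^(-4x)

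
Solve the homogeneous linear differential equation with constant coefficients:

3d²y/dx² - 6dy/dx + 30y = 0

Characteristic equation: 3r² - 6r + 30 = 0
Divide by 3: r² - 2r + 10 = 0
Roots: r = 1 ± 3i (complex conjugates)
General solution: y = e^x(C₁cos(3x) + C₂sin(3x))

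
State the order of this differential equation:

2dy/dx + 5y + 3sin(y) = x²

The order is 1 (highest derivative is of order 1).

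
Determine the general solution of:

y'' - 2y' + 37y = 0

Characteristic equation: r² - 2r + 37 = 0
Roots: r = 1 ± 6i (complex conjugates)
General solution: y = e^x(C₁cos(6x) + C₂sin(6x))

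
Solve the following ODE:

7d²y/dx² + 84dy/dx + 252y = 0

Characteristic equation: 7r² + 84r + 252 = 0
Divide by 7: r² + 12r + 36 = 0
Factored: (r + 6)² = 0
Repeated root: r = -6
General solution: y = (C₁ + C₂x)e^(-6x)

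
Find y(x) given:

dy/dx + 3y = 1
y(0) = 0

General solution: y = 1/3 + Ce^(-3x)
Applying y(0) = 0: C = 0 - 1/3 = -1/3
Particular solution: y = 1/3 - (1/3)e^(-3x)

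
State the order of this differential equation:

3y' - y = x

The order is 1 (highest derivative is of order 1).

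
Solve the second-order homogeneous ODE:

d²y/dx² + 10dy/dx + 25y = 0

Characteristic equation: r² + 10r + 25 = 0
Factored: (r + 5)² = 0
Repeated root: r = -5
General solution: y = (C₁ + C₂x)e^(-5x)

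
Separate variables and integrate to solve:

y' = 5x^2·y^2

Separating variables and integrating:
-1/y = 5x^3/3 + C

General solution: y^-1 = (-5/3)x^3 + C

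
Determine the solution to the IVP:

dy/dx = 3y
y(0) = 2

General solution: y = Ce^(3x)
Applying IC y(0) = 2:
Particular solution: y = 2e^(3x)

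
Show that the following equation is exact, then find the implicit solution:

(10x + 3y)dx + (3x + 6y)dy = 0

Verify exactness: ∂M/∂y = ∂N/∂x ✓
Find F(x,y) such that ∂F/∂x = M, ∂F/∂y = N
Solution: 5x² + 3xy + 3y² = C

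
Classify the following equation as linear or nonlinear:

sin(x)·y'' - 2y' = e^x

Linear (y and its derivatives appear to the first power only, no products of y terms)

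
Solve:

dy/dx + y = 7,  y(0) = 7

General solution: y = 7 + Ce^(-x)
Applying y(0) = 7: C = 7 - 7 = 0
Particular solution: y = 7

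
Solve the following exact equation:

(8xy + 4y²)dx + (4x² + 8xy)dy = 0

Verify exactness: ∂M/∂y = ∂N/∂x ✓
Find F(x,y) such that ∂F/∂x = M, ∂F/∂y = N
Solution: 4x²y + 4xy² = C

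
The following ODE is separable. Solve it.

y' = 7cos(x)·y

Separating variables and integrating:
ln|y| = 7sin(x) + C

General solution: y = Ce^(7sin(x))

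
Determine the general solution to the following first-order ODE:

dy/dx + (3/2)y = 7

Using integrating factor method:

General solution: y = 14/3 + Ce^(-3x/2)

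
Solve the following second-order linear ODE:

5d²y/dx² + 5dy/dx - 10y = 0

Characteristic equation: 5r² + 5r - 10 = 0
Divide by 5: r² + r - 2 = 0
Roots: r = 1, -2 (distinct real)
General solution: y = C₁e^x + C₂e^(-2x)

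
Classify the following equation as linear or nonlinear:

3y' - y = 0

Linear (y and its derivatives appear to the first power only, no products of y terms)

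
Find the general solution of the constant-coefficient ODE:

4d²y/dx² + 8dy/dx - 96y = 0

Characteristic equation: 4r² + 8r - 96 = 0
Divide by 4: r² + 2r - 24 = 0
Roots: r = 4, -6 (distinct real)
General solution: y = C₁e^(4x) + C₂e^(-6x)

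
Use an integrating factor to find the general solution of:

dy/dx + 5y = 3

Using integrating factor method:

General solution: y = 3/5 + Ce^(-5x)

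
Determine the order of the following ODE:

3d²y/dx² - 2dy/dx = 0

The order is 2 (highest derivative is of order 2).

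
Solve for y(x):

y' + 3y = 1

Using integrating factor method:

General solution: y = 1/3 + Ce^(-3x)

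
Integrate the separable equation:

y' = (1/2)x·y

Separating variables and integrating:
ln|y| = x^2/4 + C

General solution: y = Ce^(x^2/4)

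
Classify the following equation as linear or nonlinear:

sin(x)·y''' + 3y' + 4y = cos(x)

Linear (y and its derivatives appear to the first power only, no products of y terms)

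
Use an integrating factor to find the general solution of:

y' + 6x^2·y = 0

Using integrating factor method:

General solution: y = Ce^(-2x^3)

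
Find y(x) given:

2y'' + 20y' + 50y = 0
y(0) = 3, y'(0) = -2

General solution: y = (C₁ + C₂x)e^(-5x)
Repeated root r = -5
Applying ICs: C₁ = 3, C₂ = 13
Particular solution: y = (3 + 13x)e^(-5x)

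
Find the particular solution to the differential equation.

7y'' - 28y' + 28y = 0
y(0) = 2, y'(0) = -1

General solution: y = (C₁ + C₂x)e^(2x)
Repeated root r = 2
Applying ICs: C₁ = 2, C₂ = -5
Particular solution: y = (2 - 5x)e^(2x)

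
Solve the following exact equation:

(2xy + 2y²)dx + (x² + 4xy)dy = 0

Verify exactness: ∂M/∂y = ∂N/∂x ✓
Find F(x,y) such that ∂F/∂x = M, ∂F/∂y = N
Solution: x²y + 2xy² = C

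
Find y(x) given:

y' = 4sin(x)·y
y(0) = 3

General solution: y = Ce^(-4cos(x))
Applying IC y(0) = 3:
Particular solution: y = 3e^(4(1-cos(x)))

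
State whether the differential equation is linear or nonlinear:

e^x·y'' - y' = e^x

Linear (y and its derivatives appear to the first power only, no products of y terms)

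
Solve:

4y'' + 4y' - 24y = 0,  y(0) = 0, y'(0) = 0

General solution: y = C₁e^(2x) + C₂e^(-3x)
Applying ICs: C₁ = 0, C₂ = 0
Particular solution: y = 0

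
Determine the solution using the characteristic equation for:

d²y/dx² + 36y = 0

Characteristic equation: r² + 36 = 0
Roots: r = ±6i (complex conjugates)
General solution: y = C₁cos(6x) + C₂sin(6x)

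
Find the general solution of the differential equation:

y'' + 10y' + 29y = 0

Characteristic equation: r² + 10r + 29 = 0
Roots: r = -5 ± 2i (complex conjugates)
General solution: y = e^(-5x)(C₁cos(2x) + C₂sin(2x))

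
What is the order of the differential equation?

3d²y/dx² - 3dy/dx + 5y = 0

The order is 2 (highest derivative is of order 2).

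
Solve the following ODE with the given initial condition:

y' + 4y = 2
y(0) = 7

General solution: y = 1/2 + Ce^(-4x)
Applying y(0) = 7: C = 7 - 1/2 = 13/2
Particular solution: y = 1/2 + (13/2)e^(-4x)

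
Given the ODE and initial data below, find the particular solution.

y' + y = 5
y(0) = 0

General solution: y = 5 + Ce^(-x)
Applying y(0) = 0: C = 0 - 5 = -5
Particular solution: y = 5 - 5e^(-x)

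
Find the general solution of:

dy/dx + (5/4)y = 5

Using integrating factor method:

General solution: y = 4 + Ce^(-5x/4)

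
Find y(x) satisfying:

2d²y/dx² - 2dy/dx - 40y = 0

Characteristic equation: 2r² - 2r - 40 = 0
Divide by 2: r² - r - 20 = 0
Roots: r = 5, -4 (distinct real)
General solution: y = C₁e^(5x) + C₂e^(-4x)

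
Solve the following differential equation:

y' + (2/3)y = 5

Using integrating factor method:

General solution: y = 15/2 + Ce^(-2x/3)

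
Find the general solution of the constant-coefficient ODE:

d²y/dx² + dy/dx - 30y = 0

Characteristic equation: r² + r - 30 = 0
Roots: r = 5, -6 (distinct real)
General solution: y = C₁e^(5x) + C₂e^(-6x)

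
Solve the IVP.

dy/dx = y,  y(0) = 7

General solution: y = Ce^x
Applying IC y(0) = 7:
Particular solution: y = 7e^x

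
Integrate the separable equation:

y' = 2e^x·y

Separating variables and integrating:
ln|y| = 2e^x + C

General solution: y = Ce^(2e^x)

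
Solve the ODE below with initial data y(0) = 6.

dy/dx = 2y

General solution: y = Ce^(2x)
Applying IC y(0) = 6:
Particular solution: y = 6e^(2x)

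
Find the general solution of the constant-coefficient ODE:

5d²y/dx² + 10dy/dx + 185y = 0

Characteristic equation: 5r² + 10r + 185 = 0
Divide by 5: r² + 2r + 37 = 0
Roots: r = -1 ± 6i (complex conjugates)
General solution: y = e^(-x)(C₁cos(6x) + C₂sin(6x))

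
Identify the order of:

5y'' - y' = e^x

The order is 2 (highest derivative is of order 2).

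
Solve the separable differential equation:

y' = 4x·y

Separating variables and integrating:
ln|y| = 2x^2 + C

General solution: y = Ce^(2x^2)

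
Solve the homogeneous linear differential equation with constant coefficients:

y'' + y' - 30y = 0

Characteristic equation: r² + r - 30 = 0
Roots: r = 5, -6 (distinct real)
General solution: y = C₁e^(5x) + C₂e^(-6x)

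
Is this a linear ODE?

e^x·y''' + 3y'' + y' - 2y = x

Yes. Linear (y and its derivatives appear to the first power only, no products of y terms)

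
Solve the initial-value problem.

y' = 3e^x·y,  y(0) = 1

General solution: y = Ce^(3e^x)
Applying IC y(0) = 1:
Particular solution: y = e^(3(e^x - 1))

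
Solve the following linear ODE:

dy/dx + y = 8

Using integrating factor method:

General solution: y = 8 + Ce^(-x)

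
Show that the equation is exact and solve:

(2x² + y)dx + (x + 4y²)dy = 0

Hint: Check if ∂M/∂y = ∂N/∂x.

Verify exactness: ∂M/∂y = ∂N/∂x ✓
Find F(x,y) such that ∂F/∂x = M, ∂F/∂y = N
Solution: 2x³/3 + xy + 4y³/3 = C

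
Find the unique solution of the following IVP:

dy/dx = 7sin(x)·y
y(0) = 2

General solution: y = Ce^(-7cos(x))
Applying IC y(0) = 2:
Particular solution: y = 2e^(7(1-cos(x)))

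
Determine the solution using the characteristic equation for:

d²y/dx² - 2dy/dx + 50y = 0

Characteristic equation: r² - 2r + 50 = 0
Roots: r = 1 ± 7i (complex conjugates)
General solution: y = e^x(C₁cos(7x) + C₂sin(7x))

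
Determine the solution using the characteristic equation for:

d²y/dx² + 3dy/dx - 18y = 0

Characteristic equation: r² + 3r - 18 = 0
Roots: r = 3, -6 (distinct real)
General solution: y = C₁e^(3x) + C₂e^(-6x)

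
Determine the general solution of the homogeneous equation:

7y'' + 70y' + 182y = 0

Characteristic equation: 7r² + 70r + 182 = 0
Divide by 7: r² + 10r + 26 = 0
Roots: r = -5 ± i (complex conjugates)
General solution: y = e^(-5x)(C₁cos(x) + C₂sin(x))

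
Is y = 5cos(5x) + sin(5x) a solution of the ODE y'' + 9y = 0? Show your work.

Verification:
y'' = -125cos(5x) - 25sin(5x)
y'' + 9y ≠ 0 (frequency mismatch: got 25 instead of 9)

No, it is not a solution.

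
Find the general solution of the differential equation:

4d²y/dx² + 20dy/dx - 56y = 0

Characteristic equation: 4r² + 20r - 56 = 0
Divide by 4: r² + 5r - 14 = 0
Roots: r = 2, -7 (distinct real)
General solution: y = C₁e^(2x) + C₂e^(-7x)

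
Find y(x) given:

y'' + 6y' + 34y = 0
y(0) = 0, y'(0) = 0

General solution: y = e^(-3x)(C₁cos(5x) + C₂sin(5x))
Complex roots r = -3 ± 5i
Applying ICs: C₁ = 0, C₂ = 0
Particular solution: y = 0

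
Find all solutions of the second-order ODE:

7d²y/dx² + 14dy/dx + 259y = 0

Characteristic equation: 7r² + 14r + 259 = 0
Divide by 7: r² + 2r + 37 = 0
Roots: r = -1 ± 6i (complex conjugates)
General solution: y = e^(-x)(C₁cos(6x) + C₂sin(6x))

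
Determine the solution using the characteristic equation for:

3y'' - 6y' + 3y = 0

Characteristic equation: 3r² - 6r + 3 = 0
Divide by 3: r² - 2r + 1 = 0
Factored: (r - 1)² = 0
Repeated root: r = 1
General solution: y = (C₁ + C₂x)e^x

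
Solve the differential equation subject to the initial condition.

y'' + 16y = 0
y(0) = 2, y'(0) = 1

General solution: y = C₁cos(4x) + C₂sin(4x)
Complex roots r = ±4i
Applying ICs: C₁ = 2, C₂ = 1/4
Particular solution: y = 2cos(4x) + (1/4)sin(4x)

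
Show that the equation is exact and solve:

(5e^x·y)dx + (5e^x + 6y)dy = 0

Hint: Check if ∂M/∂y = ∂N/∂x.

Verify exactness: ∂M/∂y = ∂N/∂x ✓
Find F(x,y) such that ∂F/∂x = M, ∂F/∂y = N
Solution: 5e^x·y + 3y² = C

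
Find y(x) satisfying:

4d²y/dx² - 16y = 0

Characteristic equation: 4r² - 16 = 0
Divide by 4: r² - 4 = 0
Roots: r = 2, -2 (distinct real)
General solution: y = C₁e^(2x) + C₂e^(-2x)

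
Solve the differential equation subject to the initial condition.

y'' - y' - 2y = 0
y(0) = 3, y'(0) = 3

General solution: y = C₁e^(2x) + C₂e^(-x)
Applying ICs: C₁ = 2, C₂ = 1
Particular solution: y = 2e^(2x) + e^(-x)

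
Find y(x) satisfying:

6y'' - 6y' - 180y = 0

Characteristic equation: 6r² - 6r - 180 = 0
Divide by 6: r² - r - 30 = 0
Roots: r = 6, -5 (distinct real)
General solution: y = C₁e^(6x) + C₂e^(-5x)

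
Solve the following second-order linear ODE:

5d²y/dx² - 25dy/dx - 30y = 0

Characteristic equation: 5r² - 25r - 30 = 0
Divide by 5: r² - 5r - 6 = 0
Roots: r = 6, -1 (distinct real)
General solution: y = C₁e^(6x) + C₂e^(-x)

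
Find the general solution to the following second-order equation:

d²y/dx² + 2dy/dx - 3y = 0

Characteristic equation: r² + 2r - 3 = 0
Roots: r = 1, -3 (distinct real)
General solution: y = C₁e^x + C₂e^(-3x)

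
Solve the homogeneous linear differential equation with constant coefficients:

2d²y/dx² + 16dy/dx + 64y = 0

Characteristic equation: 2r² + 16r + 64 = 0
Divide by 2: r² + 8r + 32 = 0
Roots: r = -4 ± 4i (complex conjugates)
General solution: y = e^(-4x)(C₁cos(4x) + C₂sin(4x))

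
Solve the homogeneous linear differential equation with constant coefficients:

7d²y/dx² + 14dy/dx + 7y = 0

Characteristic equation: 7r² + 14r + 7 = 0
Divide by 7: r² + 2r + 1 = 0
Factored: (r + 1)² = 0
Repeated root: r = -1
General solution: y = (C₁ + C₂x)e^(-x)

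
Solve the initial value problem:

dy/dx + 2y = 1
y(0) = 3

General solution: y = 1/2 + Ce^(-2x)
Applying y(0) = 3: C = 3 - 1/2 = 5/2
Particular solution: y = 1/2 + (5/2)e^(-2x)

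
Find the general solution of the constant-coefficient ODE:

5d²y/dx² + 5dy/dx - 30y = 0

Characteristic equation: 5r² + 5r - 30 = 0
Divide by 5: r² + r - 6 = 0
Roots: r = 2, -3 (distinct real)
General solution: y = C₁e^(2x) + C₂e^(-3x)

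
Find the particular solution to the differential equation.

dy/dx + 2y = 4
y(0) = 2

General solution: y = 2 + Ce^(-2x)
Applying y(0) = 2: C = 2 - 2 = 0
Particular solution: y = 2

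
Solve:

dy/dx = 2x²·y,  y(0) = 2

General solution: y = Ce^(2x³/3)
Applying IC y(0) = 2:
Particular solution: y = 2e^(2x³/3)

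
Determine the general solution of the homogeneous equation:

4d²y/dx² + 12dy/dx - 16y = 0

Characteristic equation: 4r² + 12r - 16 = 0
Divide by 4: r² + 3r - 4 = 0
Roots: r = 1, -4 (distinct real)
General solution: y = C₁e^x + C₂e^(-4x)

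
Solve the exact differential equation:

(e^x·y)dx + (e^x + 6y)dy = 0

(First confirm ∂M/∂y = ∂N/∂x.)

Verify exactness: ∂M/∂y = ∂N/∂x ✓
Find F(x,y) such that ∂F/∂x = M, ∂F/∂y = N
Solution: e^x·y + 3y² = C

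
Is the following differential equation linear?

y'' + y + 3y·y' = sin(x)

No. Nonlinear (product y·y')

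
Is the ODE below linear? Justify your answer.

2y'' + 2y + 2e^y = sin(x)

No. Nonlinear (e^y is nonlinear in y)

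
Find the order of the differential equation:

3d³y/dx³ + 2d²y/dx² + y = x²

The order is 3 (highest derivative is of order 3).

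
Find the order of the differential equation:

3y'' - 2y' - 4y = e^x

The order is 2 (highest derivative is of order 2).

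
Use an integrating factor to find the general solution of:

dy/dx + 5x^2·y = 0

Using integrating factor method:

General solution: y = Ce^(-5x^3/3)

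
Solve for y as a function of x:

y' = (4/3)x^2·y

Separating variables and integrating:
ln|y| = 4x^3/9 + C

General solution: y = Ce^(4x^3/9)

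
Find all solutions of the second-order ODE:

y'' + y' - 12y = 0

Characteristic equation: r² + r - 12 = 0
Roots: r = 3, -4 (distinct real)
General solution: y = C₁e^(3x) + C₂e^(-4x)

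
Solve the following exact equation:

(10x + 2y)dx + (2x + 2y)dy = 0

Verify exactness: ∂M/∂y = ∂N/∂x ✓
Find F(x,y) such that ∂F/∂x = M, ∂F/∂y = N
Solution: 5x² + 2xy + y² = C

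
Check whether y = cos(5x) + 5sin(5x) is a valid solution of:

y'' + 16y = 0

Verification:
y'' = -25cos(5x) - 125sin(5x)
y'' + 16y ≠ 0 (frequency mismatch: got 25 instead of 16)

No, it is not a solution.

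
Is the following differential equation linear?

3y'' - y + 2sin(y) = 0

No. Nonlinear (sin(y) is nonlinear in y)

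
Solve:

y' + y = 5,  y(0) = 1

General solution: y = 5 + Ce^(-x)
Applying y(0) = 1: C = 1 - 5 = -4
Particular solution: y = 5 - 4e^(-x)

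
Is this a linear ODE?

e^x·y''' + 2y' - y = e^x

Yes. Linear (y and its derivatives appear to the first power only, no products of y terms)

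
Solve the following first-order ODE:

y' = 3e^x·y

Separating variables and integrating:
ln|y| = 3e^x + C

General solution: y = Ce^(3e^x)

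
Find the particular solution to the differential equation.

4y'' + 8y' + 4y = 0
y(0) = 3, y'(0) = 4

General solution: y = (C₁ + C₂x)e^(-x)
Repeated root r = -1
Applying ICs: C₁ = 3, C₂ = 7
Particular solution: y = (3 + 7x)e^(-x)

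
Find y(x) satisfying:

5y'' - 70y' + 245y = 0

Characteristic equation: 5r² - 70r + 245 = 0
Divide by 5: r² - 14r + 49 = 0
Factored: (r - 7)² = 0
Repeated root: r = 7
General solution: y = (C₁ + C₂x)e^(7x)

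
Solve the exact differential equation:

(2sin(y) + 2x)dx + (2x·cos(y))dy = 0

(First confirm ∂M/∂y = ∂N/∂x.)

Verify exactness: ∂M/∂y = ∂N/∂x ✓
Find F(x,y) such that ∂F/∂x = M, ∂F/∂y = N
Solution: 2x·sin(y) + x² = C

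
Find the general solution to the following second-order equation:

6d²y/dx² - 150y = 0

Characteristic equation: 6r² - 150 = 0
Divide by 6: r² - 25 = 0
Roots: r = 5, -5 (distinct real)
General solution: y = C₁e^(5x) + C₂e^(-5x)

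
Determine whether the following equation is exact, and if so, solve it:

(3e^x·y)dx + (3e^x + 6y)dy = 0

Verify exactness: ∂M/∂y = ∂N/∂x ✓
Find F(x,y) such that ∂F/∂x = M, ∂F/∂y = N
Solution: 3e^x·y + 3y² = C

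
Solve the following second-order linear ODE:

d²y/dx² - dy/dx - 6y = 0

Characteristic equation: r² - r - 6 = 0
Roots: r = 3, -2 (distinct real)
General solution: y = C₁e^(3x) + C₂e^(-2x)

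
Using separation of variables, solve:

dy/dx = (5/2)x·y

Separating variables and integrating:
ln|y| = 5x^2/4 + C

General solution: y = Ce^(5x^2/4)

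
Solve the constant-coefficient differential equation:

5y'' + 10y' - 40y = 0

Characteristic equation: 5r² + 10r - 40 = 0
Divide by 5: r² + 2r - 8 = 0
Roots: r = 2, -4 (distinct real)
General solution: y = C₁e^(2x) + C₂e^(-4x)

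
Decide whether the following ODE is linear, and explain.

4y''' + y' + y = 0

Linear (y and its derivatives appear to the first power only, no products of y terms)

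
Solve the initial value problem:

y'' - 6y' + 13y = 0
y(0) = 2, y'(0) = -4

General solution: y = e^(3x)(C₁cos(2x) + C₂sin(2x))
Complex roots r = 3 ± 2i
Applying ICs: C₁ = 2, C₂ = -5
Particular solution: y = e^(3x)(2cos(2x) - 5sin(2x))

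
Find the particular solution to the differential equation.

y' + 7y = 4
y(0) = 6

General solution: y = 4/7 + Ce^(-7x)
Applying y(0) = 6: C = 6 - 4/7 = 38/7
Particular solution: y = 4/7 + (38/7)e^(-7x)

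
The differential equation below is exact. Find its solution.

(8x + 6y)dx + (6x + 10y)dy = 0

Verify exactness: ∂M/∂y = ∂N/∂x ✓
Find F(x,y) such that ∂F/∂x = M, ∂F/∂y = N
Solution: 4x² + 6xy + 5y² = C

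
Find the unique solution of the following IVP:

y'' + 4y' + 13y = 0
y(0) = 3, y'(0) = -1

General solution: y = e^(-2x)(C₁cos(3x) + C₂sin(3x))
Complex roots r = -2 ± 3i
Applying ICs: C₁ = 3, C₂ = 5/3
Particular solution: y = e^(-2x)(3cos(3x) + (5/3)sin(3x))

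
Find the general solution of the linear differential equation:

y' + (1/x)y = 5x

Using integrating factor method:

General solution: y = (5/3)x^2 + C/x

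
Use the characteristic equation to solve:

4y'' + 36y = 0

Characteristic equation: 4r² + 36 = 0
Divide by 4: r² + 9 = 0
Roots: r = ±3i (complex conjugates)
General solution: y = C₁cos(3x) + C₂sin(3x)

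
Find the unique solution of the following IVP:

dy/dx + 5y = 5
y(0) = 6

General solution: y = 1 + Ce^(-5x)
Applying y(0) = 6: C = 6 - 1 = 5
Particular solution: y = 1 + 5e^(-5x)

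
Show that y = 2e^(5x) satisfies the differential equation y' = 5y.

Verification:
y = 2e^(5x)
y' = 10e^(5x)
5y = 10e^(5x)
y' = 5y ✓

Yes, it is a solution.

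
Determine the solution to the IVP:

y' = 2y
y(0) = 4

General solution: y = Ce^(2x)
Applying IC y(0) = 4:
Particular solution: y = 4e^(2x)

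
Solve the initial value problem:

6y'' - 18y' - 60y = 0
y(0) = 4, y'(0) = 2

General solution: y = C₁e^(5x) + C₂e^(-2x)
Applying ICs: C₁ = 10/7, C₂ = 18/7
Particular solution: y = (10/7)e^(5x) + (18/7)e^(-2x)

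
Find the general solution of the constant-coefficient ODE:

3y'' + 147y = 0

Characteristic equation: 3r² + 147 = 0
Divide by 3: r² + 49 = 0
Roots: r = ±7i (complex conjugates)
General solution: y = C₁cos(7x) + C₂sin(7x)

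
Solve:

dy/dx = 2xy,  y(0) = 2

General solution: y = Ce^(x²)
Applying IC y(0) = 2:
Particular solution: y = 2e^(x²)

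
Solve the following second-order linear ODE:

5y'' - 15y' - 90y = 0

Characteristic equation: 5r² - 15r - 90 = 0
Divide by 5: r² - 3r - 18 = 0
Roots: r = 6, -3 (distinct real)
General solution: y = C₁e^(6x) + C₂e^(-3x)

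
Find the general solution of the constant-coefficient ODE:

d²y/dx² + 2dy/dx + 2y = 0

Characteristic equation: r² + 2r + 2 = 0
Roots: r = -1 ± i (complex conjugates)
General solution: y = e^(-x)(C₁cos(x) + C₂sin(x))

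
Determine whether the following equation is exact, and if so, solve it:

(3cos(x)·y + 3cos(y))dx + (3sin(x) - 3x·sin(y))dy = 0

Verify exactness: ∂M/∂y = ∂N/∂x ✓
Find F(x,y) such that ∂F/∂x = M, ∂F/∂y = N
Solution: 3sin(x)·y + 3x·cos(y) = C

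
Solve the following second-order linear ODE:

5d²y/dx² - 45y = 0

Characteristic equation: 5r² - 45 = 0
Divide by 5: r² - 9 = 0
Roots: r = 3, -3 (distinct real)
General solution: y = C₁e^(3x) + C₂e^(-3x)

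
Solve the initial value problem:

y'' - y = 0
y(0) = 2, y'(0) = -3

General solution: y = C₁e^x + C₂e^(-x)
Applying ICs: C₁ = -1/2, C₂ = 5/2
Particular solution: y = -(1/2)e^x + (5/2)e^(-x)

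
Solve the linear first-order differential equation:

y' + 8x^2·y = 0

Using integrating factor method:

General solution: y = Ce^(-8x^3/3)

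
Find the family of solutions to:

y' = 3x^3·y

Separating variables and integrating:
ln|y| = 3x^4/4 + C

General solution: y = Ce^(3x^4/4)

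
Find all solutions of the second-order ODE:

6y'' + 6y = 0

Characteristic equation: 6r² + 6 = 0
Divide by 6: r² + 1 = 0
Roots: r = ±i (complex conjugates)
General solution: y = C₁cos(x) + C₂sin(x)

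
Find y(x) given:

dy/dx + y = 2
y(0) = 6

General solution: y = 2 + Ce^(-x)
Applying y(0) = 6: C = 6 - 2 = 4
Particular solution: y = 2 + 4e^(-x)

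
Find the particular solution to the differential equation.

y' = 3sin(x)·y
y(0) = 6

General solution: y = Ce^(-3cos(x))
Applying IC y(0) = 6:
Particular solution: y = 6e^(3(1-cos(x)))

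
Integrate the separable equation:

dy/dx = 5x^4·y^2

Separating variables and integrating:
-1/y = x^5 + C

General solution: y^-1 = -x^5 + C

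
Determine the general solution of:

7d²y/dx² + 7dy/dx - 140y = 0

Characteristic equation: 7r² + 7r - 140 = 0
Divide by 7: r² + r - 20 = 0
Roots: r = 4, -5 (distinct real)
General solution: y = C₁e^(4x) + C₂e^(-5x)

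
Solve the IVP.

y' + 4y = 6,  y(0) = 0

General solution: y = 3/2 + Ce^(-4x)
Applying y(0) = 0: C = 0 - 3/2 = -3/2
Particular solution: y = 3/2 - (3/2)e^(-4x)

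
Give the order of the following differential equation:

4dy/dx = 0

The order is 1 (highest derivative is of order 1).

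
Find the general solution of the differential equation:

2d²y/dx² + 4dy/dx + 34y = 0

Characteristic equation: 2r² + 4r + 34 = 0
Divide by 2: r² + 2r + 17 = 0
Roots: r = -1 ± 4i (complex conjugates)
General solution: y = e^(-x)(C₁cos(4x) + C₂sin(4x))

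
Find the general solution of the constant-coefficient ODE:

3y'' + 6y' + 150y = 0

Characteristic equation: 3r² + 6r + 150 = 0
Divide by 3: r² + 2r + 50 = 0
Roots: r = -1 ± 7i (complex conjugates)
General solution: y = e^(-x)(C₁cos(7x) + C₂sin(7x))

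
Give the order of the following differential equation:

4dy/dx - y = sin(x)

The order is 1 (highest derivative is of order 1).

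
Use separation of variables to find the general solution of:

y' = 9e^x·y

Separating variables and integrating:
ln|y| = 9e^x + C

General solution: y = Ce^(9e^x)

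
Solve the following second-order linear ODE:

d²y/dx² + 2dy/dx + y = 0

Characteristic equation: r² + 2r + 1 = 0
Factored: (r + 1)² = 0
Repeated root: r = -1
General solution: y = (C₁ + C₂x)e^(-x)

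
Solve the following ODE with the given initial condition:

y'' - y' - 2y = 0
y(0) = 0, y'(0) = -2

General solution: y = C₁e^(2x) + C₂e^(-x)
Applying ICs: C₁ = -2/3, C₂ = 2/3
Particular solution: y = -(2/3)e^(2x) + (2/3)e^(-x)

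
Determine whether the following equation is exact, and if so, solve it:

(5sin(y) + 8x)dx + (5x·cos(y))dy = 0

Verify exactness: ∂M/∂y = ∂N/∂x ✓
Find F(x,y) such that ∂F/∂x = M, ∂F/∂y = N
Solution: 5x·sin(y) + 4x² = C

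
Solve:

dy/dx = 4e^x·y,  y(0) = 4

General solution: y = Ce^(4e^x)
Applying IC y(0) = 4:
Particular solution: y = 4e^(4(e^x - 1))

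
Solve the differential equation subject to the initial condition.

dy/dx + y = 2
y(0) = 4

General solution: y = 2 + Ce^(-x)
Applying y(0) = 4: C = 4 - 2 = 2
Particular solution: y = 2 + 2e^(-x)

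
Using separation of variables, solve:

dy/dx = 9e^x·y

Separating variables and integrating:
ln|y| = 9e^x + C

General solution: y = Ce^(9e^x)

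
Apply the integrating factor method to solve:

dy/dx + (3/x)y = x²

Using integrating factor method:

General solution: y = (1/6)x^3 + Cx^(-3)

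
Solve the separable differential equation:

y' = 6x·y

Separating variables and integrating:
ln|y| = 3x^2 + C

General solution: y = Ce^(3x^2)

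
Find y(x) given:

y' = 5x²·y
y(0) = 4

General solution: y = Ce^(5x³/3)
Applying IC y(0) = 4:
Particular solution: y = 4e^(5x³/3)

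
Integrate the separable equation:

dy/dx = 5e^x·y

Separating variables and integrating:
ln|y| = 5e^x + C

General solution: y = Ce^(5e^x)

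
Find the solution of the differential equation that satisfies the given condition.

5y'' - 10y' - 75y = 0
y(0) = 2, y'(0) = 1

General solution: y = C₁e^(5x) + C₂e^(-3x)
Applying ICs: C₁ = 7/8, C₂ = 9/8
Particular solution: y = (7/8)e^(5x) + (9/8)e^(-3x)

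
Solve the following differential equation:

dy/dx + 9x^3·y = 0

Using integrating factor method:

General solution: y = Ce^(-9x^4/4)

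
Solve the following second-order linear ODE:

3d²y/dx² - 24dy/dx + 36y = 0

Characteristic equation: 3r² - 24r + 36 = 0
Divide by 3: r² - 8r + 12 = 0
Roots: r = 6, 2 (distinct real)
General solution: y = C₁e^(6x) + C₂e^(2x)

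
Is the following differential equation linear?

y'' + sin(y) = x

No. Nonlinear (sin(y) is nonlinear in y)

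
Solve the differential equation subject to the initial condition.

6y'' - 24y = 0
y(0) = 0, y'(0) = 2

General solution: y = C₁e^(2x) + C₂e^(-2x)
Applying ICs: C₁ = 1/2, C₂ = -1/2
Particular solution: y = (1/2)e^(2x) - (1/2)e^(-2x)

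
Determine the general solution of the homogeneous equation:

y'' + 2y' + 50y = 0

Characteristic equation: r² + 2r + 50 = 0
Roots: r = -1 ± 7i (complex conjugates)
General solution: y = e^(-x)(C₁cos(7x) + C₂sin(7x))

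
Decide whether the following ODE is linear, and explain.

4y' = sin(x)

Linear (y and its derivatives appear to the first power only, no products of y terms)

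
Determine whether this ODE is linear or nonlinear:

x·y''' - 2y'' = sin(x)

Linear (y and its derivatives appear to the first power only, no products of y terms)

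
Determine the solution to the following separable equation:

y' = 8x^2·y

Separating variables and integrating:
ln|y| = 8x^3/3 + C

General solution: y = Ce^(8x^3/3)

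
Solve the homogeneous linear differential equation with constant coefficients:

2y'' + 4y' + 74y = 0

Characteristic equation: 2r² + 4r + 74 = 0
Divide by 2: r² + 2r + 37 = 0
Roots: r = -1 ± 6i (complex conjugates)
General solution: y = e^(-x)(C₁cos(6x) + C₂sin(6x))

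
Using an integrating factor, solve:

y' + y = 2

Using integrating factor method:

General solution: y = 2 + Ce^(-x)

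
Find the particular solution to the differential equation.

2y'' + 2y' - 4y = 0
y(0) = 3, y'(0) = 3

General solution: y = C₁e^x + C₂e^(-2x)
Applying ICs: C₁ = 3, C₂ = 0
Particular solution: y = 3e^x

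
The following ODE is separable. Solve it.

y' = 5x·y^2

Separating variables and integrating:
-1/y = 5x^2/2 + C

General solution: y^-1 = (-5/2)x^2 + C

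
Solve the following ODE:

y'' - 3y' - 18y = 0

Characteristic equation: r² - 3r - 18 = 0
Roots: r = 6, -3 (distinct real)
General solution: y = C₁e^(6x) + C₂e^(-3x)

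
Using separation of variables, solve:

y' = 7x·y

Separating variables and integrating:
ln|y| = 7x^2/2 + C

General solution: y = Ce^(7x^2/2)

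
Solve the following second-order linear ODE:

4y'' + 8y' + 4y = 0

Characteristic equation: 4r² + 8r + 4 = 0
Divide by 4: r² + 2r + 1 = 0
Factored: (r + 1)² = 0
Repeated root: r = -1
General solution: y = (C₁ + C₂x)e^(-x)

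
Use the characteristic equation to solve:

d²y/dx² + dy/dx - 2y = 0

Characteristic equation: r² + r - 2 = 0
Roots: r = 1, -2 (distinct real)
General solution: y = C₁e^x + C₂e^(-2x)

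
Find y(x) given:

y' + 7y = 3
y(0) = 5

General solution: y = 3/7 + Ce^(-7x)
Applying y(0) = 5: C = 5 - 3/7 = 32/7
Particular solution: y = 3/7 + (32/7)e^(-7x)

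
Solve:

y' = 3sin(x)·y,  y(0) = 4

General solution: y = Ce^(-3cos(x))
Applying IC y(0) = 4:
Particular solution: y = 4e^(3(1-cos(x)))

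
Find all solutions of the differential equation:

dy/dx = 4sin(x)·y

Separating variables and integrating:
ln|y| = -4cos(x) + C

General solution: y = Ce^(-4cos(x))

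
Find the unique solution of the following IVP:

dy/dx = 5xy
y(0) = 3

General solution: y = Ce^(5x²/2)
Applying IC y(0) = 3:
Particular solution: y = 3e^(5x²/2)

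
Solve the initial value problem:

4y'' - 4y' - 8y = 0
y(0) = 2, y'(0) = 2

General solution: y = C₁e^(2x) + C₂e^(-x)
Applying ICs: C₁ = 4/3, C₂ = 2/3
Particular solution: y = (4/3)e^(2x) + (2/3)e^(-x)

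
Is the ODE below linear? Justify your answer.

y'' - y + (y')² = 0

No. Nonlinear ((y')² term)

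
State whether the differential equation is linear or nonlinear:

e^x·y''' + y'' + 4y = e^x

Linear (y and its derivatives appear to the first power only, no products of y terms)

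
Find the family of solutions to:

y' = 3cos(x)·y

Separating variables and integrating:
ln|y| = 3sin(x) + C

General solution: y = Ce^(3sin(x))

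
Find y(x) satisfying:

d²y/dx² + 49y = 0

Characteristic equation: r² + 49 = 0
Roots: r = ±7i (complex conjugates)
General solution: y = C₁cos(7x) + C₂sin(7x)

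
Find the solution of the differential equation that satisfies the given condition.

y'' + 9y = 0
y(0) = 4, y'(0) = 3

General solution: y = C₁cos(3x) + C₂sin(3x)
Complex roots r = ±3i
Applying ICs: C₁ = 4, C₂ = 1
Particular solution: y = 4cos(3x) + sin(3x)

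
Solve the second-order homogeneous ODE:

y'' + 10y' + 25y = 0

Characteristic equation: r² + 10r + 25 = 0
Factored: (r + 5)² = 0
Repeated root: r = -5
General solution: y = (C₁ + C₂x)e^(-5x)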